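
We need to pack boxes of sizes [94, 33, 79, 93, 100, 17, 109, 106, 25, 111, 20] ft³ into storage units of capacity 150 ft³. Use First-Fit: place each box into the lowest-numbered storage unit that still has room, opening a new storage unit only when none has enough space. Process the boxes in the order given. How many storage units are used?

7 storage units

Put 94 ft³ in storage unit 1; 56 ft³ remain.
Put 33 ft³ in storage unit 1; 23 ft³ remain.
Put 79 ft³ in storage unit 2; 71 ft³ remain.
Put 93 ft³ in storage unit 3; 57 ft³ remain.
Put 100 ft³ in storage unit 4; 50 ft³ remain.
Put 17 ft³ in storage unit 1; 6 ft³ remain.
Put 109 ft³ in storage unit 5; 41 ft³ remain.
Put 106 ft³ in storage unit 6; 44 ft³ remain.
Put 25 ft³ in storage unit 2; 46 ft³ remain.
Put 111 ft³ in storage unit 7; 39 ft³ remain.
Put 20 ft³ in storage unit 2; 26 ft³ remain.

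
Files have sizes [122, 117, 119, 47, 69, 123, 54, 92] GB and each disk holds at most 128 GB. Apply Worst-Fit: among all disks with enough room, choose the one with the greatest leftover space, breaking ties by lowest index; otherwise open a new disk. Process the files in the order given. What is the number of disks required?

disk 1: place 122 GB, 6 GB left
disk 2: place 117 GB, 11 GB left
disk 3: place 119 GB, 9 GB left
disk 4: place 47 GB, 81 GB left
disk 4: place 69 GB, 12 GB left
disk 5: place 123 GB, 5 GB left
disk 6: place 54 GB, 74 GB left
disk 7: place 92 GB, 36 GB left
Final disks: [122] [117] [119] [47,69] [123] [54] [92].

7 disks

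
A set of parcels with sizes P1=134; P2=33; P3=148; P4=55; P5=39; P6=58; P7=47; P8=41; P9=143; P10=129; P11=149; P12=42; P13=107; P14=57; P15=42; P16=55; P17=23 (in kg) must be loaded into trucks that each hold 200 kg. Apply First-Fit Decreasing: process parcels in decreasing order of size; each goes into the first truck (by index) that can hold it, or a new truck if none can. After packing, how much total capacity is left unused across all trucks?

98

Sorted descending: 149, 148, 143, 134, 129, 107, 58, 57, 55, 55, 47, 42, 42, 41, 39, 33, 23.
truck 1: place 149 kg, 51 kg left
truck 2: place 148 kg, 52 kg left
truck 3: place 143 kg, 57 kg left
truck 4: place 134 kg, 66 kg left
truck 5: place 129 kg, 71 kg left
truck 6: place 107 kg, 93 kg left
truck 4: place 58 kg, 8 kg left
truck 3: place 57 kg, 0 kg left
truck 5: place 55 kg, 16 kg left
truck 6: place 55 kg, 38 kg left
truck 1: place 47 kg, 4 kg left
truck 2: place 42 kg, 10 kg left
truck 7: place 42 kg, 158 kg left
truck 7: place 41 kg, 117 kg left
truck 7: place 39 kg, 78 kg left
truck 6: place 33 kg, 5 kg left
truck 7: place 23 kg, 55 kg left
7 trucks × 200 kg = 1400 kg; used 1302 kg; unused 98 kg.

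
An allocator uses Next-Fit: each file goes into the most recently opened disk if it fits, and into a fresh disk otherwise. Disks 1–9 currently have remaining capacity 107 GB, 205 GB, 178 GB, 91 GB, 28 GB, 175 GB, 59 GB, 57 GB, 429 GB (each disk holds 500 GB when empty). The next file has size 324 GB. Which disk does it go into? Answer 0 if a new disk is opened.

9

Next-Fit only looks at disk 9, which has 429 GB free.
324 GB fits there.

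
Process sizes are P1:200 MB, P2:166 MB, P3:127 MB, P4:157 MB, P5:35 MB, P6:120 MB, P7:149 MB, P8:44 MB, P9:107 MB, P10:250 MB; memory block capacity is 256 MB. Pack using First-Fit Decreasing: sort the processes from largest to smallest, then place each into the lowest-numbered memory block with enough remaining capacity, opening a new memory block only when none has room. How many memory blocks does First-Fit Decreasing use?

Sorted descending: 250, 200, 166, 157, 149, 127, 120, 107, 44, 35.
Put 250 MB in memory block 1; 6 MB remain.
Put 200 MB in memory block 2; 56 MB remain.
Put 166 MB in memory block 3; 90 MB remain.
Put 157 MB in memory block 4; 99 MB remain.
Put 149 MB in memory block 5; 107 MB remain.
Put 127 MB in memory block 6; 129 MB remain.
Put 120 MB in memory block 6; 9 MB remain.
Put 107 MB in memory block 5; 0 MB remain.
Put 44 MB in memory block 2; 12 MB remain.
Put 35 MB in memory block 3; 55 MB remain.
Final memory blocks: [250] [200,44] [166,35] [157] [149,107] [127,120].

6 memory blocks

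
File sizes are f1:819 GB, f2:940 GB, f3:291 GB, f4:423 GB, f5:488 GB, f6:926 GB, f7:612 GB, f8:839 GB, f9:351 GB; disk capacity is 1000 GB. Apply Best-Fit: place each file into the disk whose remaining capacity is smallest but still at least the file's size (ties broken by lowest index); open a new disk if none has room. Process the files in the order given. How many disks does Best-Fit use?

disk 1: place f1 (819 GB), 181 GB left
disk 2: place f2 (940 GB), 60 GB left
disk 3: place f3 (291 GB), 709 GB left
disk 3: place f4 (423 GB), 286 GB left
disk 4: place f5 (488 GB), 512 GB left
disk 5: place f6 (926 GB), 74 GB left
disk 6: place f7 (612 GB), 388 GB left
disk 7: place f8 (839 GB), 161 GB left
disk 6: place f9 (351 GB), 37 GB left

7 disks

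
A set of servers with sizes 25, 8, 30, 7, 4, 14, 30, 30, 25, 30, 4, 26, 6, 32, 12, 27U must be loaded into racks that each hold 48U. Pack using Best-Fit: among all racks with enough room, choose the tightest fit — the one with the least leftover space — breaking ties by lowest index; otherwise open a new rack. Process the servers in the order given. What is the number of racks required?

25U → rack 1 (remaining 23U)
8U → rack 1 (remaining 15U)
30U → rack 2 (remaining 18U)
7U → rack 1 (remaining 8U)
4U → rack 1 (remaining 4U)
14U → rack 2 (remaining 4U)
30U → rack 3 (remaining 18U)
30U → rack 4 (remaining 18U)
25U → rack 5 (remaining 23U)
30U → rack 6 (remaining 18U)
4U → rack 1 (remaining 0U)
26U → rack 7 (remaining 22U)
6U → rack 3 (remaining 12U)
32U → rack 8 (remaining 16U)
12U → rack 3 (remaining 0U)
27U → rack 9 (remaining 21U)

9 racks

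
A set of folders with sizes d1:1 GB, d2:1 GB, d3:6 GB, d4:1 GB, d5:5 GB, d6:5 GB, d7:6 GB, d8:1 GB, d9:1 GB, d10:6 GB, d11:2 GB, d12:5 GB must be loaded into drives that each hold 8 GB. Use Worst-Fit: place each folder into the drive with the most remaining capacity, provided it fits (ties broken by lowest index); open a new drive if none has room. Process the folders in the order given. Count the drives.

6

d1 (1 GB) → drive 1 (remaining 7 GB)
d2 (1 GB) → drive 1 (remaining 6 GB)
d3 (6 GB) → drive 1 (remaining 0 GB)
d4 (1 GB) → drive 2 (remaining 7 GB)
d5 (5 GB) → drive 2 (remaining 2 GB)
d6 (5 GB) → drive 3 (remaining 3 GB)
d7 (6 GB) → drive 4 (remaining 2 GB)
d8 (1 GB) → drive 3 (remaining 2 GB)
d9 (1 GB) → drive 2 (remaining 1 GB)
d10 (6 GB) → drive 5 (remaining 2 GB)
d11 (2 GB) → drive 3 (remaining 0 GB)
d12 (5 GB) → drive 6 (remaining 3 GB)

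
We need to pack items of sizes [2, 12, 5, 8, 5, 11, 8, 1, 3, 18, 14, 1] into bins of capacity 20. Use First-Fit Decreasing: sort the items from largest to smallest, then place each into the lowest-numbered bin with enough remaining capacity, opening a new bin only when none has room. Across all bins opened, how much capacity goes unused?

Sorted descending: 18, 14, 12, 11, 8, 8, 5, 5, 3, 2, 1, 1.
18 → bin 1 (remaining 2)
14 → bin 2 (remaining 6)
12 → bin 3 (remaining 8)
11 → bin 4 (remaining 9)
8 → bin 3 (remaining 0)
8 → bin 4 (remaining 1)
5 → bin 2 (remaining 1)
5 → bin 5 (remaining 15)
3 → bin 5 (remaining 12)
2 → bin 1 (remaining 0)
1 → bin 2 (remaining 0)
1 → bin 4 (remaining 0)
5 bins × 20 = 100; used 88; unused 12.

12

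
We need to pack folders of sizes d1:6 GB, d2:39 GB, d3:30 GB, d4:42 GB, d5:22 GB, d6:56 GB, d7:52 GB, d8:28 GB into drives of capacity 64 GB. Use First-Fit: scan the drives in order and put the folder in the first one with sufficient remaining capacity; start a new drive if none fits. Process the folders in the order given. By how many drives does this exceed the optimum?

1

First-Fit: [6,39] [30,22] [42] [56] [52] [28] → 6 drives.
Total size 275 GB; any packing needs at least ⌈275/64⌉ = 5 drives.
An optimal packing achieves that bound: [56,6] [52] [42,22] [39] [30,28] → 5 drives.
Excess: 6 − 5 = 1.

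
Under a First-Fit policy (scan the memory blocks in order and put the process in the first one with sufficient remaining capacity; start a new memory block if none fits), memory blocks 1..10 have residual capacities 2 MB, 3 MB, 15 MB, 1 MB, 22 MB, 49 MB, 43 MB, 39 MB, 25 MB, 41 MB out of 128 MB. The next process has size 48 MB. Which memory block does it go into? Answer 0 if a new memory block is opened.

6

Memory blocks with room: memory block 6 (49 MB).
The first with room is memory block 6.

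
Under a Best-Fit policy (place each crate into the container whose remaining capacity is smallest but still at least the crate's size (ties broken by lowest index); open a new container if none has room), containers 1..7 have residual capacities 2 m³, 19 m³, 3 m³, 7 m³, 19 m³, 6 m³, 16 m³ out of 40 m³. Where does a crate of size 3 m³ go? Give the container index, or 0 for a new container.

Containers with room: container 2 (19 m³), container 3 (3 m³), container 4 (7 m³), container 5 (19 m³), container 6 (6 m³), container 7 (16 m³).
Tightest fit is container 3 with 3 m³ free.

3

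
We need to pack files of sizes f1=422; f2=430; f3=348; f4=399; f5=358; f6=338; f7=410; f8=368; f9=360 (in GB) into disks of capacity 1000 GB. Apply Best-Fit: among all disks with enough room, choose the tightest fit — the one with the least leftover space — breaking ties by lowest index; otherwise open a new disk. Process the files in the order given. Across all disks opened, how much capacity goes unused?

1567

f1 (422 GB) → disk 1 (remaining 578 GB)
f2 (430 GB) → disk 1 (remaining 148 GB)
f3 (348 GB) → disk 2 (remaining 652 GB)
f4 (399 GB) → disk 2 (remaining 253 GB)
f5 (358 GB) → disk 3 (remaining 642 GB)
f6 (338 GB) → disk 3 (remaining 304 GB)
f7 (410 GB) → disk 4 (remaining 590 GB)
f8 (368 GB) → disk 4 (remaining 222 GB)
f9 (360 GB) → disk 5 (remaining 640 GB)
5 disks × 1000 GB = 5000 GB; used 3433 GB; unused 1567 GB.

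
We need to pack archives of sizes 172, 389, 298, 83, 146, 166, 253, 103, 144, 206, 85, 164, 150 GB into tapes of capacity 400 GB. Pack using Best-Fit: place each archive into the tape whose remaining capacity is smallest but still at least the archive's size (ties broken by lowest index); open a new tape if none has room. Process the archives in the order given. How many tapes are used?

7

172 GB → tape 1 (remaining 228 GB)
389 GB → tape 2 (remaining 11 GB)
298 GB → tape 3 (remaining 102 GB)
83 GB → tape 3 (remaining 19 GB)
146 GB → tape 1 (remaining 82 GB)
166 GB → tape 4 (remaining 234 GB)
253 GB → tape 5 (remaining 147 GB)
103 GB → tape 5 (remaining 44 GB)
144 GB → tape 4 (remaining 90 GB)
206 GB → tape 6 (remaining 194 GB)
85 GB → tape 4 (remaining 5 GB)
164 GB → tape 6 (remaining 30 GB)
150 GB → tape 7 (remaining 250 GB)
Final tapes: [172,146] [389] [298,83] [166,144,85] [253,103] [206,164] [150].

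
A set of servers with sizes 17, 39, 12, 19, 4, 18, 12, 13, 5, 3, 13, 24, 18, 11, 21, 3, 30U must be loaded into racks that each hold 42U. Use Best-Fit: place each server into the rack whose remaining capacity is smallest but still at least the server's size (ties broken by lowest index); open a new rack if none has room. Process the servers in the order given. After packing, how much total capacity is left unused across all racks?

Put 17U in rack 1; 25U remain.
Put 39U in rack 2; 3U remain.
Put 12U in rack 1; 13U remain.
Put 19U in rack 3; 23U remain.
Put 4U in rack 1; 9U remain.
Put 18U in rack 3; 5U remain.
Put 12U in rack 4; 30U remain.
Put 13U in rack 4; 17U remain.
Put 5U in rack 3; 0U remain.
Put 3U in rack 2; 0U remain.
Put 13U in rack 4; 4U remain.
Put 24U in rack 5; 18U remain.
Put 18U in rack 5; 0U remain.
Put 11U in rack 6; 31U remain.
Put 21U in rack 6; 10U remain.
Put 3U in rack 4; 1U remain.
Put 30U in rack 7; 12U remain.
7 racks × 42U = 294U; used 262U; unused 32U.

32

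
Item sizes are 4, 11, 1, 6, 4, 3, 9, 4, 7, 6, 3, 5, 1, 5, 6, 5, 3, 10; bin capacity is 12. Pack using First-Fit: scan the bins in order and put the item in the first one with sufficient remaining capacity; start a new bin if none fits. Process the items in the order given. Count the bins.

bin 1: place 4, 8 left
bin 2: place 11, 1 left
bin 1: place 1, 7 left
bin 1: place 6, 1 left
bin 3: place 4, 8 left
bin 3: place 3, 5 left
bin 4: place 9, 3 left
bin 3: place 4, 1 left
bin 5: place 7, 5 left
bin 6: place 6, 6 left
bin 4: place 3, 0 left
bin 5: place 5, 0 left
bin 1: place 1, 0 left
bin 6: place 5, 1 left
bin 7: place 6, 6 left
bin 7: place 5, 1 left
bin 8: place 3, 9 left
bin 9: place 10, 2 left

9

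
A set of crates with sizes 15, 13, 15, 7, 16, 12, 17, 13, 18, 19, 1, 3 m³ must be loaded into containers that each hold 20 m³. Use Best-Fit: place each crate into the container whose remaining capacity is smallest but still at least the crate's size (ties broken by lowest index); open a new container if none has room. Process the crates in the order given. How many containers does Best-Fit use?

9

container 1: place 15 m³, 5 m³ left
container 2: place 13 m³, 7 m³ left
container 3: place 15 m³, 5 m³ left
container 2: place 7 m³, 0 m³ left
container 4: place 16 m³, 4 m³ left
container 5: place 12 m³, 8 m³ left
container 6: place 17 m³, 3 m³ left
container 7: place 13 m³, 7 m³ left
container 8: place 18 m³, 2 m³ left
container 9: place 19 m³, 1 m³ left
container 9: place 1 m³, 0 m³ left
container 6: place 3 m³, 0 m³ left
Final containers: [15] [13,7] [15] [16] [12] [17,3] [13] [18] [19,1].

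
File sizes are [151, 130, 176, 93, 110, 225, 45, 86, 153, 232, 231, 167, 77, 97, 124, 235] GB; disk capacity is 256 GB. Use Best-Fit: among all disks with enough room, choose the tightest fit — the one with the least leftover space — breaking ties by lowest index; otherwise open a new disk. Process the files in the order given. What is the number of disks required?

10

151 GB → disk 1 (remaining 105 GB)
130 GB → disk 2 (remaining 126 GB)
176 GB → disk 3 (remaining 80 GB)
93 GB → disk 1 (remaining 12 GB)
110 GB → disk 2 (remaining 16 GB)
225 GB → disk 4 (remaining 31 GB)
45 GB → disk 3 (remaining 35 GB)
86 GB → disk 5 (remaining 170 GB)
153 GB → disk 5 (remaining 17 GB)
232 GB → disk 6 (remaining 24 GB)
231 GB → disk 7 (remaining 25 GB)
167 GB → disk 8 (remaining 89 GB)
77 GB → disk 8 (remaining 12 GB)
97 GB → disk 9 (remaining 159 GB)
124 GB → disk 9 (remaining 35 GB)
235 GB → disk 10 (remaining 21 GB)
Final disks: [151,93] [130,110] [176,45] [225] [86,153] [232] [231] [167,77] [97,124] [235].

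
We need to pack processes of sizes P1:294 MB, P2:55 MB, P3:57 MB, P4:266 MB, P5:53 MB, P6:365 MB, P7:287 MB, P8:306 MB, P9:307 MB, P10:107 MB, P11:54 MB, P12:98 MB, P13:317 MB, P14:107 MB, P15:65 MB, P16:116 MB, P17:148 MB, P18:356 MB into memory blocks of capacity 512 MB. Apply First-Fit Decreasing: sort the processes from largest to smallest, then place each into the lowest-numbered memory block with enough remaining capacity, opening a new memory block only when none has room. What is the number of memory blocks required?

Sorted descending: 365, 356, 317, 307, 306, 294, 287, 266, 148, 116, 107, 107, 98, 65, 57, 55, 54, 53.
365 MB → memory block 1 (remaining 147 MB)
356 MB → memory block 2 (remaining 156 MB)
317 MB → memory block 3 (remaining 195 MB)
307 MB → memory block 4 (remaining 205 MB)
306 MB → memory block 5 (remaining 206 MB)
294 MB → memory block 6 (remaining 218 MB)
287 MB → memory block 7 (remaining 225 MB)
266 MB → memory block 8 (remaining 246 MB)
148 MB → memory block 2 (remaining 8 MB)
116 MB → memory block 1 (remaining 31 MB)
107 MB → memory block 3 (remaining 88 MB)
107 MB → memory block 4 (remaining 98 MB)
98 MB → memory block 4 (remaining 0 MB)
65 MB → memory block 3 (remaining 23 MB)
57 MB → memory block 5 (remaining 149 MB)
55 MB → memory block 5 (remaining 94 MB)
54 MB → memory block 5 (remaining 40 MB)
53 MB → memory block 6 (remaining 165 MB)
Final memory blocks: [365,116] [356,148] [317,107,65] [307,107,98] [306,57,55,54] [294,53] [287] [266].

8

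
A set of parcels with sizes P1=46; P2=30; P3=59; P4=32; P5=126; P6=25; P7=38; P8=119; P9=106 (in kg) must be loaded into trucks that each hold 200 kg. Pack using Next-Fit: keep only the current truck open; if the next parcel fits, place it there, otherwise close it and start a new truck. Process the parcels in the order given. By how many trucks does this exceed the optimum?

1

Next-Fit: [46,30,59,32] [126,25,38] [119] [106] → 4 trucks.
Total size 581 kg; any packing needs at least ⌈581/200⌉ = 3 trucks.
An optimal packing achieves that bound: [126,59] [119,46,32] [106,38,30,25] → 3 trucks.
Excess: 4 − 3 = 1.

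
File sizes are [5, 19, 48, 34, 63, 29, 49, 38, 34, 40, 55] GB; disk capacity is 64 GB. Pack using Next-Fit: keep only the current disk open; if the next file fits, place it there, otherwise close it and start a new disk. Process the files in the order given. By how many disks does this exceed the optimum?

2

Next-Fit: [5,19] [48] [34] [63] [29] [49] [38] [34] [40] [55] → 10 disks.
8 files exceed 32 GB (half the capacity), and no two of those can share a disk, so at least 8 disks are needed.
An optimal packing achieves that bound: [63] [55,5] [49] [48] [40,19] [38] [34,29] [34] → 8 disks.
Excess: 10 − 8 = 2.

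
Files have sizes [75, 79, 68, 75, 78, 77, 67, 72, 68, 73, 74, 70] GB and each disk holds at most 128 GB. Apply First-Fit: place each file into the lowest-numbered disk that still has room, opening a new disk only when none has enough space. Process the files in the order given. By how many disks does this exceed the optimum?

First-Fit: [75] [79] [68] [75] [78] [77] [67] [72] [68] [73] [74] [70] → 12 disks.
12 files exceed 64 GB (half the capacity), and no two of those can share a disk, so at least 12 disks are needed.
So 12 is already optimal.

0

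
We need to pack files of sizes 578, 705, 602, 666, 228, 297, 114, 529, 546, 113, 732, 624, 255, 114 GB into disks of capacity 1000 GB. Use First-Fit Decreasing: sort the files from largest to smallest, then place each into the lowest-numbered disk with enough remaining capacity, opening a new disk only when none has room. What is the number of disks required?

8

Sorted descending: 732, 705, 666, 624, 602, 578, 546, 529, 297, 255, 228, 114, 114, 113.
disk 1: place 732 GB, 268 GB left
disk 2: place 705 GB, 295 GB left
disk 3: place 666 GB, 334 GB left
disk 4: place 624 GB, 376 GB left
disk 5: place 602 GB, 398 GB left
disk 6: place 578 GB, 422 GB left
disk 7: place 546 GB, 454 GB left
disk 8: place 529 GB, 471 GB left
disk 3: place 297 GB, 37 GB left
disk 1: place 255 GB, 13 GB left
disk 2: place 228 GB, 67 GB left
disk 4: place 114 GB, 262 GB left
disk 4: place 114 GB, 148 GB left
disk 4: place 113 GB, 35 GB left
Final disks: [732,255] [705,228] [666,297] [624,114,114,113] [602] [578] [546] [529].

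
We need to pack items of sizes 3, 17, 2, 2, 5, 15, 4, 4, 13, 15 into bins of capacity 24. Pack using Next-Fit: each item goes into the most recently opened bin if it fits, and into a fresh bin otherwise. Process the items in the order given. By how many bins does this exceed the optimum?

Next-Fit: [3,17,2,2] [5,15,4] [4,13] [15] → 4 bins.
Total size 80; any packing needs at least ⌈80/24⌉ = 4 bins.
So 4 is already optimal.

0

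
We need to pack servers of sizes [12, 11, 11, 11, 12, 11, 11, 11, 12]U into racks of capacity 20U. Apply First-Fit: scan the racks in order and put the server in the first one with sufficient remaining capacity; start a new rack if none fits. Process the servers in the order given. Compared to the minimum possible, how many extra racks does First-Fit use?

First-Fit: [12] [11] [11] [11] [12] [11] [11] [11] [12] → 9 racks.
9 servers exceed 10U (half the capacity), and no two of those can share a rack, so at least 9 racks are needed.
So 9 is already optimal.

0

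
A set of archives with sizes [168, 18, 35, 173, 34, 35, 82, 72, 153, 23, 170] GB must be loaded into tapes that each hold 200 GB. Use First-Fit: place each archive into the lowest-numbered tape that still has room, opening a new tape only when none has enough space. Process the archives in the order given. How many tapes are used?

tape 1: place 168 GB, 32 GB left
tape 1: place 18 GB, 14 GB left
tape 2: place 35 GB, 165 GB left
tape 3: place 173 GB, 27 GB left
tape 2: place 34 GB, 131 GB left
tape 2: place 35 GB, 96 GB left
tape 2: place 82 GB, 14 GB left
tape 4: place 72 GB, 128 GB left
tape 5: place 153 GB, 47 GB left
tape 3: place 23 GB, 4 GB left
tape 6: place 170 GB, 30 GB left
Final tapes: [168,18] [35,34,35,82] [173,23] [72] [153] [170].

6 tapes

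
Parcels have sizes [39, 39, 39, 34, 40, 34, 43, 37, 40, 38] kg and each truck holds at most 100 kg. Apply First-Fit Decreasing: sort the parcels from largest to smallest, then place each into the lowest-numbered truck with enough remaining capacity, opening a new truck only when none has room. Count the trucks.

Sorted descending: 43, 40, 40, 39, 39, 39, 38, 37, 34, 34.
truck 1: place 43 kg, 57 kg left
truck 1: place 40 kg, 17 kg left
truck 2: place 40 kg, 60 kg left
truck 2: place 39 kg, 21 kg left
truck 3: place 39 kg, 61 kg left
truck 3: place 39 kg, 22 kg left
truck 4: place 38 kg, 62 kg left
truck 4: place 37 kg, 25 kg left
truck 5: place 34 kg, 66 kg left
truck 5: place 34 kg, 32 kg left

5 trucks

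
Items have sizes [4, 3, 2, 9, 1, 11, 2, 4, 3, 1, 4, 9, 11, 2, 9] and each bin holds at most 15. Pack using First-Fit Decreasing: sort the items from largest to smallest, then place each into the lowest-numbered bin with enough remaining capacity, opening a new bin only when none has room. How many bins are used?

5

Sorted descending: 11, 11, 9, 9, 9, 4, 4, 4, 3, 3, 2, 2, 2, 1, 1.
Put 11 in bin 1; 4 remain.
Put 11 in bin 2; 4 remain.
Put 9 in bin 3; 6 remain.
Put 9 in bin 4; 6 remain.
Put 9 in bin 5; 6 remain.
Put 4 in bin 1; 0 remain.
Put 4 in bin 2; 0 remain.
Put 4 in bin 3; 2 remain.
Put 3 in bin 4; 3 remain.
Put 3 in bin 4; 0 remain.
Put 2 in bin 3; 0 remain.
Put 2 in bin 5; 4 remain.
Put 2 in bin 5; 2 remain.
Put 1 in bin 5; 1 remain.
Put 1 in bin 5; 0 remain.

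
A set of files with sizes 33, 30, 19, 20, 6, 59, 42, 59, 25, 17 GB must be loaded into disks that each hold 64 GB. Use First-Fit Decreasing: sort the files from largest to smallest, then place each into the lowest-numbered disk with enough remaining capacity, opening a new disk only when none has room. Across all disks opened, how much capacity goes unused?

Sorted descending: 59, 59, 42, 33, 30, 25, 20, 19, 17, 6.
59 GB → disk 1 (remaining 5 GB)
59 GB → disk 2 (remaining 5 GB)
42 GB → disk 3 (remaining 22 GB)
33 GB → disk 4 (remaining 31 GB)
30 GB → disk 4 (remaining 1 GB)
25 GB → disk 5 (remaining 39 GB)
20 GB → disk 3 (remaining 2 GB)
19 GB → disk 5 (remaining 20 GB)
17 GB → disk 5 (remaining 3 GB)
6 GB → disk 6 (remaining 58 GB)
6 disks × 64 GB = 384 GB; used 310 GB; unused 74 GB.

74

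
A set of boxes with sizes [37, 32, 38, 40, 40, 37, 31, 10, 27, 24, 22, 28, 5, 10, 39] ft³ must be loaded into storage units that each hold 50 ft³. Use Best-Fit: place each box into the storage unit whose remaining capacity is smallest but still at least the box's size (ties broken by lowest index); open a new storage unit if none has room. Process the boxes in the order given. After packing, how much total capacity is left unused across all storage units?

130

storage unit 1: place 37 ft³, 13 ft³ left
storage unit 2: place 32 ft³, 18 ft³ left
storage unit 3: place 38 ft³, 12 ft³ left
storage unit 4: place 40 ft³, 10 ft³ left
storage unit 5: place 40 ft³, 10 ft³ left
storage unit 6: place 37 ft³, 13 ft³ left
storage unit 7: place 31 ft³, 19 ft³ left
storage unit 4: place 10 ft³, 0 ft³ left
storage unit 8: place 27 ft³, 23 ft³ left
storage unit 9: place 24 ft³, 26 ft³ left
storage unit 8: place 22 ft³, 1 ft³ left
storage unit 10: place 28 ft³, 22 ft³ left
storage unit 5: place 5 ft³, 5 ft³ left
storage unit 3: place 10 ft³, 2 ft³ left
storage unit 11: place 39 ft³, 11 ft³ left
11 storage units × 50 ft³ = 550 ft³; used 420 ft³; unused 130 ft³.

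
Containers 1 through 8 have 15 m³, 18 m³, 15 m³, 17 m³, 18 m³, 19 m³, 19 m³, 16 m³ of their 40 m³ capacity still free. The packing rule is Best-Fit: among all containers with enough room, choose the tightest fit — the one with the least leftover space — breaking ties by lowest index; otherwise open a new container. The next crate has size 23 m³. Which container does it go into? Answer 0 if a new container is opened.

0

No container has ≥ 23 m³ free, so a new container is opened.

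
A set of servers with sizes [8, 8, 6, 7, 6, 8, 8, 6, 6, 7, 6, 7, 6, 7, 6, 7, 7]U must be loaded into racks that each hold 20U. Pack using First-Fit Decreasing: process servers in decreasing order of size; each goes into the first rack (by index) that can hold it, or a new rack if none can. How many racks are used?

Sorted descending: 8, 8, 8, 8, 7, 7, 7, 7, 7, 7, 6, 6, 6, 6, 6, 6, 6.
Put 8U in rack 1; 12U remain.
Put 8U in rack 1; 4U remain.
Put 8U in rack 2; 12U remain.
Put 8U in rack 2; 4U remain.
Put 7U in rack 3; 13U remain.
Put 7U in rack 3; 6U remain.
Put 7U in rack 4; 13U remain.
Put 7U in rack 4; 6U remain.
Put 7U in rack 5; 13U remain.
Put 7U in rack 5; 6U remain.
Put 6U in rack 3; 0U remain.
Put 6U in rack 4; 0U remain.
Put 6U in rack 5; 0U remain.
Put 6U in rack 6; 14U remain.
Put 6U in rack 6; 8U remain.
Put 6U in rack 6; 2U remain.
Put 6U in rack 7; 14U remain.

7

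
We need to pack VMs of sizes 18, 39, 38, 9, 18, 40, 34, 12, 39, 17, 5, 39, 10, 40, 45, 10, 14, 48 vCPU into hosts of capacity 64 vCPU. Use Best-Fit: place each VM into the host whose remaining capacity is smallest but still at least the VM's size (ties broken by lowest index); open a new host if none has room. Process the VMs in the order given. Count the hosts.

Put 18 vCPU in host 1; 46 vCPU remain.
Put 39 vCPU in host 1; 7 vCPU remain.
Put 38 vCPU in host 2; 26 vCPU remain.
Put 9 vCPU in host 2; 17 vCPU remain.
Put 18 vCPU in host 3; 46 vCPU remain.
Put 40 vCPU in host 3; 6 vCPU remain.
Put 34 vCPU in host 4; 30 vCPU remain.
Put 12 vCPU in host 2; 5 vCPU remain.
Put 39 vCPU in host 5; 25 vCPU remain.
Put 17 vCPU in host 5; 8 vCPU remain.
Put 5 vCPU in host 2; 0 vCPU remain.
Put 39 vCPU in host 6; 25 vCPU remain.
Put 10 vCPU in host 6; 15 vCPU remain.
Put 40 vCPU in host 7; 24 vCPU remain.
Put 45 vCPU in host 8; 19 vCPU remain.
Put 10 vCPU in host 6; 5 vCPU remain.
Put 14 vCPU in host 8; 5 vCPU remain.
Put 48 vCPU in host 9; 16 vCPU remain.
Final hosts: [18,39] [38,9,12,5] [18,40] [34] [39,17] [39,10,10] [40] [45,14] [48].

9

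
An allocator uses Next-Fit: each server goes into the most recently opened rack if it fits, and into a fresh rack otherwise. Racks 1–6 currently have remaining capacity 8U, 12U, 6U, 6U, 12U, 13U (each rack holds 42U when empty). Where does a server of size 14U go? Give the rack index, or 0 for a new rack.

Next-Fit only looks at rack 6, which has 13U free.
14U does not fit, so a new rack is opened.

0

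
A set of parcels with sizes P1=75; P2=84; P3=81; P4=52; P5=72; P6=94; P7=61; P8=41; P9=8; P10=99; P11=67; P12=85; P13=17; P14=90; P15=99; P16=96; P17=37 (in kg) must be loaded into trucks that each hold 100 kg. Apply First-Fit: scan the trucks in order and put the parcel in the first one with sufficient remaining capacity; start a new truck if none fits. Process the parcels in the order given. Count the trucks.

Put P1 (75 kg) in truck 1; 25 kg remain.
Put P2 (84 kg) in truck 2; 16 kg remain.
Put P3 (81 kg) in truck 3; 19 kg remain.
Put P4 (52 kg) in truck 4; 48 kg remain.
Put P5 (72 kg) in truck 5; 28 kg remain.
Put P6 (94 kg) in truck 6; 6 kg remain.
Put P7 (61 kg) in truck 7; 39 kg remain.
Put P8 (41 kg) in truck 4; 7 kg remain.
Put P9 (8 kg) in truck 1; 17 kg remain.
Put P10 (99 kg) in truck 8; 1 kg remain.
Put P11 (67 kg) in truck 9; 33 kg remain.
Put P12 (85 kg) in truck 10; 15 kg remain.
Put P13 (17 kg) in truck 1; 0 kg remain.
Put P14 (90 kg) in truck 11; 10 kg remain.
Put P15 (99 kg) in truck 12; 1 kg remain.
Put P16 (96 kg) in truck 13; 4 kg remain.
Put P17 (37 kg) in truck 7; 2 kg remain.

13 trucks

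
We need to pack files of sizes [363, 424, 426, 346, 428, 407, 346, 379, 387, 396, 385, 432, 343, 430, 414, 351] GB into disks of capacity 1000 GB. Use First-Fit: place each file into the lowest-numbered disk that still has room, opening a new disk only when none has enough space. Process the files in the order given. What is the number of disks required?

8 disks

363 GB → disk 1 (remaining 637 GB)
424 GB → disk 1 (remaining 213 GB)
426 GB → disk 2 (remaining 574 GB)
346 GB → disk 2 (remaining 228 GB)
428 GB → disk 3 (remaining 572 GB)
407 GB → disk 3 (remaining 165 GB)
346 GB → disk 4 (remaining 654 GB)
379 GB → disk 4 (remaining 275 GB)
387 GB → disk 5 (remaining 613 GB)
396 GB → disk 5 (remaining 217 GB)
385 GB → disk 6 (remaining 615 GB)
432 GB → disk 6 (remaining 183 GB)
343 GB → disk 7 (remaining 657 GB)
430 GB → disk 7 (remaining 227 GB)
414 GB → disk 8 (remaining 586 GB)
351 GB → disk 8 (remaining 235 GB)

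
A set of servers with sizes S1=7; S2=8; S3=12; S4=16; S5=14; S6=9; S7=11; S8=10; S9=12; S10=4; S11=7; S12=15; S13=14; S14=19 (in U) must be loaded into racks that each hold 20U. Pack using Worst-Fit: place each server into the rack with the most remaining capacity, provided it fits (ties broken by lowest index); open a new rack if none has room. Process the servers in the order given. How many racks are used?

rack 1: place S1 (7U), 13U left
rack 1: place S2 (8U), 5U left
rack 2: place S3 (12U), 8U left
rack 3: place S4 (16U), 4U left
rack 4: place S5 (14U), 6U left
rack 5: place S6 (9U), 11U left
rack 5: place S7 (11U), 0U left
rack 6: place S8 (10U), 10U left
rack 7: place S9 (12U), 8U left
rack 6: place S10 (4U), 6U left
rack 2: place S11 (7U), 1U left
rack 8: place S12 (15U), 5U left
rack 9: place S13 (14U), 6U left
rack 10: place S14 (19U), 1U left
Final racks: [7,8] [12,7] [16] [14] [9,11] [10,4] [12] [15] [14] [19].

10 racks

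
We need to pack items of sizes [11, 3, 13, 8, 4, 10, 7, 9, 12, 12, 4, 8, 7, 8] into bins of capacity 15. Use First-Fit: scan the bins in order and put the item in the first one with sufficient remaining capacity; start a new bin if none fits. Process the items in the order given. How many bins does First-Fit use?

9

Put 11 in bin 1; 4 remain.
Put 3 in bin 1; 1 remain.
Put 13 in bin 2; 2 remain.
Put 8 in bin 3; 7 remain.
Put 4 in bin 3; 3 remain.
Put 10 in bin 4; 5 remain.
Put 7 in bin 5; 8 remain.
Put 9 in bin 6; 6 remain.
Put 12 in bin 7; 3 remain.
Put 12 in bin 8; 3 remain.
Put 4 in bin 4; 1 remain.
Put 8 in bin 5; 0 remain.
Put 7 in bin 9; 8 remain.
Put 8 in bin 9; 0 remain.
Final bins: [11,3] [13] [8,4] [10,4] [7,8] [9] [12] [12] [7,8].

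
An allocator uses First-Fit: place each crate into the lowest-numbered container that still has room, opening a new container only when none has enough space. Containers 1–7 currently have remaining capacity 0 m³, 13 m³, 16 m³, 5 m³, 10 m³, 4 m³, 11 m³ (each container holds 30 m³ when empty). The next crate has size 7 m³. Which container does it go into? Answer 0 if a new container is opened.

Containers with room: container 2 (13 m³), container 3 (16 m³), container 5 (10 m³), container 7 (11 m³).
The first with room is container 2.

2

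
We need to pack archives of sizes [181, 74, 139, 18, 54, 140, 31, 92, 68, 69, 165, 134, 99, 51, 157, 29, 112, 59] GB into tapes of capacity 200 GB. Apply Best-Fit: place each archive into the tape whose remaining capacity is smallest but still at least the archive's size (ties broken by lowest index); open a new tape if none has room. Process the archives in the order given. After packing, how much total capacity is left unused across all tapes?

328

tape 1: place 181 GB, 19 GB left
tape 2: place 74 GB, 126 GB left
tape 3: place 139 GB, 61 GB left
tape 1: place 18 GB, 1 GB left
tape 3: place 54 GB, 7 GB left
tape 4: place 140 GB, 60 GB left
tape 4: place 31 GB, 29 GB left
tape 2: place 92 GB, 34 GB left
tape 5: place 68 GB, 132 GB left
tape 5: place 69 GB, 63 GB left
tape 6: place 165 GB, 35 GB left
tape 7: place 134 GB, 66 GB left
tape 8: place 99 GB, 101 GB left
tape 5: place 51 GB, 12 GB left
tape 9: place 157 GB, 43 GB left
tape 4: place 29 GB, 0 GB left
tape 10: place 112 GB, 88 GB left
tape 7: place 59 GB, 7 GB left
10 tapes × 200 GB = 2000 GB; used 1672 GB; unused 328 GB.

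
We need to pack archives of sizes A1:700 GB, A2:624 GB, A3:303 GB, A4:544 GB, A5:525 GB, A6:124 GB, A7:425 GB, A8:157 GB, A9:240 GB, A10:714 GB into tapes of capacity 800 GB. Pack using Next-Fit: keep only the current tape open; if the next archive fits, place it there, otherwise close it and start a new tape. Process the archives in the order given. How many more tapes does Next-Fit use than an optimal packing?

Next-Fit: [700] [624] [303] [544] [525,124] [425,157] [240] [714] → 8 tapes.
Total size 4356 GB; any packing needs at least ⌈4356/800⌉ = 6 tapes.
An optimal packing achieves that bound: [714] [700] [624,157] [544,240] [525,124] [425,303] → 6 tapes.
Excess: 8 − 6 = 2.

2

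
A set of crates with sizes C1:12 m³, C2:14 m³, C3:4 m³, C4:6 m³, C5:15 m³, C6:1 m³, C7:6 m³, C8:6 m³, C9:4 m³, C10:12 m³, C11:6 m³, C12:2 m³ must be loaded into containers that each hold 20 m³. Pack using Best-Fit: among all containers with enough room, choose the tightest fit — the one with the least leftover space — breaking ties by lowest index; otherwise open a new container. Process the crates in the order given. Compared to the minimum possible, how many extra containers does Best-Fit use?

0

Best-Fit: [12,6,1] [14,4,2] [15,4] [6,6,6] [12] → 5 containers.
Total size 88 m³; any packing needs at least ⌈88/20⌉ = 5 containers.
So 5 is already optimal.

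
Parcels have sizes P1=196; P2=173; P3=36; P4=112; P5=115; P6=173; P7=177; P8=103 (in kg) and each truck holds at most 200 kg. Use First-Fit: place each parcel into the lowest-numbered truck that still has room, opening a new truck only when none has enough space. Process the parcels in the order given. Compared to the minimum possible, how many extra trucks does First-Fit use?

0

First-Fit: [196] [173] [36,112] [115] [173] [177] [103] → 7 trucks.
7 parcels exceed 100 kg (half the capacity), and no two of those can share a truck, so at least 7 trucks are needed.
So 7 is already optimal.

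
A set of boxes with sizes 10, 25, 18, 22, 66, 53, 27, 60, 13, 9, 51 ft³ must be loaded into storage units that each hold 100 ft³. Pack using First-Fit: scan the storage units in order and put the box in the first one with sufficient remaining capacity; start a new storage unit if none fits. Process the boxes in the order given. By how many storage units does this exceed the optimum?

First-Fit: [10,25,18,22,13,9] [66,27] [53] [60] [51] → 5 storage units.
Total size 354 ft³; any packing needs at least ⌈354/100⌉ = 4 storage units.
An optimal packing achieves that bound: [66,27] [60,25,13] [53,22,18] [51,10,9] → 4 storage units.
Excess: 5 − 4 = 1.

1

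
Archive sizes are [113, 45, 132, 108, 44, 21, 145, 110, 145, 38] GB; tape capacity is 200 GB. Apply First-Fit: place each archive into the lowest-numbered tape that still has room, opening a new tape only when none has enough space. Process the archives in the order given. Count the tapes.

6

tape 1: place 113 GB, 87 GB left
tape 1: place 45 GB, 42 GB left
tape 2: place 132 GB, 68 GB left
tape 3: place 108 GB, 92 GB left
tape 2: place 44 GB, 24 GB left
tape 1: place 21 GB, 21 GB left
tape 4: place 145 GB, 55 GB left
tape 5: place 110 GB, 90 GB left
tape 6: place 145 GB, 55 GB left
tape 3: place 38 GB, 54 GB left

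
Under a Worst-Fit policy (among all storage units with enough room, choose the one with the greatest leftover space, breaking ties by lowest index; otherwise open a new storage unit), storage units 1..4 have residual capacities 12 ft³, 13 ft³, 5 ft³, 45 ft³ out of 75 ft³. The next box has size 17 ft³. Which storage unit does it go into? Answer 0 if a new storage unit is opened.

4

Storage units with room: storage unit 4 (45 ft³).
Most room is storage unit 4 with 45 ft³ free.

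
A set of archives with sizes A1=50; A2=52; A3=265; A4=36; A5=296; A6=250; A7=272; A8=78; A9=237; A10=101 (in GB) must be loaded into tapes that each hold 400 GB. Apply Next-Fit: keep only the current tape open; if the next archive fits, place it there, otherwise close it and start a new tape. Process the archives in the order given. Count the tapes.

5

tape 1: place A1 (50 GB), 350 GB left
tape 1: place A2 (52 GB), 298 GB left
tape 1: place A3 (265 GB), 33 GB left
tape 2: place A4 (36 GB), 364 GB left
tape 2: place A5 (296 GB), 68 GB left
tape 3: place A6 (250 GB), 150 GB left
tape 4: place A7 (272 GB), 128 GB left
tape 4: place A8 (78 GB), 50 GB left
tape 5: place A9 (237 GB), 163 GB left
tape 5: place A10 (101 GB), 62 GB left
Final tapes: [50,52,265] [36,296] [250] [272,78] [237,101].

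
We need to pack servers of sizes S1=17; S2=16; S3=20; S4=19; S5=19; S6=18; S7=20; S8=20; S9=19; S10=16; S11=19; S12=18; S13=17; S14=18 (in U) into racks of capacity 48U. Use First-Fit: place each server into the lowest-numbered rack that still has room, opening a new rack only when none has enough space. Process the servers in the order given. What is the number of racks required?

rack 1: place S1 (17U), 31U left
rack 1: place S2 (16U), 15U left
rack 2: place S3 (20U), 28U left
rack 2: place S4 (19U), 9U left
rack 3: place S5 (19U), 29U left
rack 3: place S6 (18U), 11U left
rack 4: place S7 (20U), 28U left
rack 4: place S8 (20U), 8U left
rack 5: place S9 (19U), 29U left
rack 5: place S10 (16U), 13U left
rack 6: place S11 (19U), 29U left
rack 6: place S12 (18U), 11U left
rack 7: place S13 (17U), 31U left
rack 7: place S14 (18U), 13U left

7 racks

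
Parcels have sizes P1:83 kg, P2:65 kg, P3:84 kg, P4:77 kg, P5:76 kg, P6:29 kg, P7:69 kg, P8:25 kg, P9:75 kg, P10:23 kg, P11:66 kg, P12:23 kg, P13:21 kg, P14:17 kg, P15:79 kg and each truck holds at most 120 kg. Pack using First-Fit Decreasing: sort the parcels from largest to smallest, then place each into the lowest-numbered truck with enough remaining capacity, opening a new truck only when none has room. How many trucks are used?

9 trucks

Sorted descending: 84, 83, 79, 77, 76, 75, 69, 66, 65, 29, 25, 23, 23, 21, 17.
84 kg → truck 1 (remaining 36 kg)
83 kg → truck 2 (remaining 37 kg)
79 kg → truck 3 (remaining 41 kg)
77 kg → truck 4 (remaining 43 kg)
76 kg → truck 5 (remaining 44 kg)
75 kg → truck 6 (remaining 45 kg)
69 kg → truck 7 (remaining 51 kg)
66 kg → truck 8 (remaining 54 kg)
65 kg → truck 9 (remaining 55 kg)
29 kg → truck 1 (remaining 7 kg)
25 kg → truck 2 (remaining 12 kg)
23 kg → truck 3 (remaining 18 kg)
23 kg → truck 4 (remaining 20 kg)
21 kg → truck 5 (remaining 23 kg)
17 kg → truck 3 (remaining 1 kg)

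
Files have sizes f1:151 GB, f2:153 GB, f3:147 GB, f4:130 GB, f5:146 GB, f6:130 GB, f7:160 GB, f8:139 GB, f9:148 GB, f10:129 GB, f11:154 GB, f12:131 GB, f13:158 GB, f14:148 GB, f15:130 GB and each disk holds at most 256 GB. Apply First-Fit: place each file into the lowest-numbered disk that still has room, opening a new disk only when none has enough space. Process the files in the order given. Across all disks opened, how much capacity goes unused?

Put f1 (151 GB) in disk 1; 105 GB remain.
Put f2 (153 GB) in disk 2; 103 GB remain.
Put f3 (147 GB) in disk 3; 109 GB remain.
Put f4 (130 GB) in disk 4; 126 GB remain.
Put f5 (146 GB) in disk 5; 110 GB remain.
Put f6 (130 GB) in disk 6; 126 GB remain.
Put f7 (160 GB) in disk 7; 96 GB remain.
Put f8 (139 GB) in disk 8; 117 GB remain.
Put f9 (148 GB) in disk 9; 108 GB remain.
Put f10 (129 GB) in disk 10; 127 GB remain.
Put f11 (154 GB) in disk 11; 102 GB remain.
Put f12 (131 GB) in disk 12; 125 GB remain.
Put f13 (158 GB) in disk 13; 98 GB remain.
Put f14 (148 GB) in disk 14; 108 GB remain.
Put f15 (130 GB) in disk 15; 126 GB remain.
15 disks × 256 GB = 3840 GB; used 2154 GB; unused 1686 GB.

1686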